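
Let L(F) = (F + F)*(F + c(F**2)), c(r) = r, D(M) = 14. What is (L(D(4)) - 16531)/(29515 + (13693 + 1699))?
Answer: -10651/44907 ≈ -0.23718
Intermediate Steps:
L(F) = 2*F*(F + F**2) (L(F) = (F + F)*(F + F**2) = (2*F)*(F + F**2) = 2*F*(F + F**2))
(L(D(4)) - 16531)/(29515 + (13693 + 1699)) = (2*14**2*(1 + 14) - 16531)/(29515 + (13693 + 1699)) = (2*196*15 - 16531)/(29515 + 15392) = (5880 - 16531)/44907 = -10651*1/44907 = -10651/44907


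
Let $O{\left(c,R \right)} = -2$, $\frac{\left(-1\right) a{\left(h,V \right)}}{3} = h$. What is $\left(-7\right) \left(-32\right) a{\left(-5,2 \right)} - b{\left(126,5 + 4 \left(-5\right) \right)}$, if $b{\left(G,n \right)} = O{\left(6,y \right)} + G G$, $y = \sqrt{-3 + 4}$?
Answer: $-12514$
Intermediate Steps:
$y = 1$ ($y = \sqrt{1} = 1$)
$a{\left(h,V \right)} = - 3 h$
$b{\left(G,n \right)} = -2 + G^{2}$ ($b{\left(G,n \right)} = -2 + G G = -2 + G^{2}$)
$\left(-7\right) \left(-32\right) a{\left(-5,2 \right)} - b{\left(126,5 + 4 \left(-5\right) \right)} = \left(-7\right) \left(-32\right) \left(\left(-3\right) \left(-5\right)\right) - \left(-2 + 126^{2}\right) = 224 \cdot 15 - \left(-2 + 15876\right) = 3360 - 15874 = -12514$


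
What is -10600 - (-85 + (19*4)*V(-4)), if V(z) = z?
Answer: -10211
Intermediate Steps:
-10600 - (-85 + (19*4)*V(-4)) = -10600 - (-85 + (19*4)*(-4)) = -10600 - (-85 + 76*(-4)) = -10600 - (-85 - 304) = -10600 - 1*(-389) = -10600 + 389 = -10211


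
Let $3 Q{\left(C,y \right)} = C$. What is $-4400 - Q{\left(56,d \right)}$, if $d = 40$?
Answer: $- \frac{13256}{3} \approx -4418.7$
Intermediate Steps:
$Q{\left(C,y \right)} = \frac{C}{3}$
$-4400 - Q{\left(56,d \right)} = -4400 - \frac{1}{3} \cdot 56 = -4400 - \frac{56}{3} = - \frac{13256}{3}$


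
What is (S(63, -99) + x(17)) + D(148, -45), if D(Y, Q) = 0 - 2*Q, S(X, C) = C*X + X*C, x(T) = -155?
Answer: -12539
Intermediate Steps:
S(X, C) = 2*C*X (S(X, C) = C*X + C*X = 2*C*X)
D(Y, Q) = -2*Q
(S(63, -99) + x(17)) + D(148, -45) = (2*(-99)*63 - 155) - 2*(-45) = (-12474 - 155) + 90 = -12629 + 90 = -12539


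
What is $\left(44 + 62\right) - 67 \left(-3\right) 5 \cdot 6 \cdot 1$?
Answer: $6136$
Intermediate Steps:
$\left(44 + 62\right) - 67 \left(-3\right) 5 \cdot 6 \cdot 1 = 106 - 67 \left(\left(-15\right) 6\right) = 106 - -6030 = 106 + 6030 = 6136$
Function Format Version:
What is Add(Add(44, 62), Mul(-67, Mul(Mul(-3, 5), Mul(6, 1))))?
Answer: 6136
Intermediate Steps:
Add(Add(44, 62), Mul(-67, Mul(Mul(-3, 5), Mul(6, 1)))) = Add(106, Mul(-67, Mul(-15, 6))) = Add(106, Mul(-67, -90)) = Add(106, 6030) = 6136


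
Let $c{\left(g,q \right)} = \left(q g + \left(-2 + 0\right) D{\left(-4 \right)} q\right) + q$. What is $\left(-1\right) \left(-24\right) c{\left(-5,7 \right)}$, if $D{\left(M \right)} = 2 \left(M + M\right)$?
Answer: $4704$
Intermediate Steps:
$D{\left(M \right)} = 4 M$ ($D{\left(M \right)} = 2 \cdot 2 M = 4 M$)
$c{\left(g,q \right)} = 33 q + g q$ ($c{\left(g,q \right)} = \left(q g + \left(-2 + 0\right) 4 \left(-4\right) q\right) + q = \left(g q + \left(-2\right) \left(-16\right) q\right) + q = \left(g q + 32 q\right) + q = \left(32 q + g q\right) + q = 33 q + g q$)
$\left(-1\right) \left(-24\right) c{\left(-5,7 \right)} = \left(-1\right) \left(-24\right) 7 \left(33 - 5\right) = 24 \cdot 7 \cdot 28 = 24 \cdot 196 = 4704$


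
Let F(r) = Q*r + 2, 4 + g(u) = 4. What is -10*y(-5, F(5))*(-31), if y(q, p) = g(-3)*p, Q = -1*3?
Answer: 0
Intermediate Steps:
Q = -3
g(u) = 0 (g(u) = -4 + 4 = 0)
F(r) = 2 - 3*r (F(r) = -3*r + 2 = 2 - 3*r)
y(q, p) = 0 (y(q, p) = 0*p = 0)
-10*y(-5, F(5))*(-31) = -10*0*(-31) = 0*(-31) = 0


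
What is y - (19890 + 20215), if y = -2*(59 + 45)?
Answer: -40313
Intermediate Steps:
y = -208 (y = -2*104 = -208)
y - (19890 + 20215) = -208 - (19890 + 20215) = -208 - 1*40105 = -208 - 40105 = -40313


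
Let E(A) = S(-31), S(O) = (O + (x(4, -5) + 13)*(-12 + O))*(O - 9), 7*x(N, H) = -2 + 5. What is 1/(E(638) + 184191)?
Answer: 7/1459697 ≈ 4.7955e-6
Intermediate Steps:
x(N, H) = 3/7 (x(N, H) = (-2 + 5)/7 = (⅐)*3 = 3/7)
S(O) = (-9 + O)*(-1128/7 + 101*O/7) (S(O) = (O + (3/7 + 13)*(-12 + O))*(O - 9) = (O + 94*(-12 + O)/7)*(-9 + O) = (O + (-1128/7 + 94*O/7))*(-9 + O) = (-1128/7 + 101*O/7)*(-9 + O) = (-9 + O)*(-1128/7 + 101*O/7))
E(A) = 170360/7 (E(A) = 10152/7 - 291*(-31) + (101/7)*(-31)² = 10152/7 + 9021 + (101/7)*961 = 10152/7 + 9021 + 97061/7 = 170360/7)
1/(E(638) + 184191) = 1/(170360/7 + 184191) = 1/(1459697/7) = 7/1459697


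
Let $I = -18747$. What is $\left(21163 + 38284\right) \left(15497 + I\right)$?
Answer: $-193202750$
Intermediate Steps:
$\left(21163 + 38284\right) \left(15497 + I\right) = \left(21163 + 38284\right) \left(15497 - 18747\right) = 59447 \left(-3250\right) = -193202750$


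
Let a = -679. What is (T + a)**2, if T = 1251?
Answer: 327184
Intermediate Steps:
(T + a)**2 = (1251 - 679)**2 = 572**2 = 327184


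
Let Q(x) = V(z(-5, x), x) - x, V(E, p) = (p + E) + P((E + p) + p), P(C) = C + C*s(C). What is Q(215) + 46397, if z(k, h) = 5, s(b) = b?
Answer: 236062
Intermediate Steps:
P(C) = C + C² (P(C) = C + C*C = C + C²)
V(E, p) = E + p + (E + 2*p)*(1 + E + 2*p) (V(E, p) = (p + E) + ((E + p) + p)*(1 + ((E + p) + p)) = (E + p) + (E + 2*p)*(1 + (E + 2*p)) = (E + p) + (E + 2*p)*(1 + E + 2*p) = E + p + (E + 2*p)*(1 + E + 2*p))
Q(x) = 5 + (5 + 2*x)*(6 + 2*x) (Q(x) = (5 + x + (5 + 2*x)*(1 + 5 + 2*x)) - x = (5 + x + (5 + 2*x)*(6 + 2*x)) - x = 5 + (5 + 2*x)*(6 + 2*x))
Q(215) + 46397 = (35 + 4*215² + 22*215) + 46397 = (35 + 4*46225 + 4730) + 46397 = (35 + 184900 + 4730) + 46397 = 189665 + 46397 = 236062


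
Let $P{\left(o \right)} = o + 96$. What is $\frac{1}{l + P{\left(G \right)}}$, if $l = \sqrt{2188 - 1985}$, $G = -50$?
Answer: $\frac{46}{1913} - \frac{\sqrt{203}}{1913} \approx 0.016598$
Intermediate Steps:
$l = \sqrt{203} \approx 14.248$
$P{\left(o \right)} = 96 + o$
$\frac{1}{l + P{\left(G \right)}} = \frac{1}{\sqrt{203} + \left(96 - 50\right)} = \frac{1}{\sqrt{203} + 46} = \frac{1}{46 + \sqrt{203}}$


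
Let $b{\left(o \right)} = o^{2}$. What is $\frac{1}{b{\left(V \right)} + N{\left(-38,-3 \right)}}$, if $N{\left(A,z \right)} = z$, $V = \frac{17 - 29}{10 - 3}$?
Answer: $- \frac{49}{3} \approx -16.333$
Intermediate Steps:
$V = - \frac{12}{7} \approx -1.7143$
$\frac{1}{b{\left(V \right)} + N{\left(-38,-3 \right)}} = \frac{1}{\left(- \frac{12}{7}\right)^{2} - 3} = \frac{1}{\frac{144}{49} - 3} = \frac{1}{- \frac{3}{49}} = - \frac{49}{3}$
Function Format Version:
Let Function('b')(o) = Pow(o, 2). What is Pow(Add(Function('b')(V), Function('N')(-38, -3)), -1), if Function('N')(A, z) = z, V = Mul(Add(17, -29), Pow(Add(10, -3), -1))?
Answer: Rational(-49, 3) ≈ -16.333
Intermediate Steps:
V = Rational(-12, 7) (V = Mul(-12, Pow(7, -1)) = Mul(-12, Rational(1, 7)) = Rational(-12, 7) ≈ -1.7143)
Pow(Add(Function('b')(V), Function('N')(-38, -3)), -1) = Pow(Add(Pow(Rational(-12, 7), 2), -3), -1) = Pow(Add(Rational(144, 49), -3), -1) = Pow(Rational(-3, 49), -1) = Rational(-49, 3)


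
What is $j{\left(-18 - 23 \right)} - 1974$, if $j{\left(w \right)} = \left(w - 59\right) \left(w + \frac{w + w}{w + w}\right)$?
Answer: $2026$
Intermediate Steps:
$j{\left(w \right)} = \left(1 + w\right) \left(-59 + w\right)$ ($j{\left(w \right)} = \left(-59 + w\right) \left(w + \frac{2 w}{2 w}\right) = \left(-59 + w\right) \left(w + 2 w \frac{1}{2 w}\right) = \left(-59 + w\right) \left(w + 1\right) = \left(-59 + w\right) \left(1 + w\right) = \left(1 + w\right) \left(-59 + w\right)$)
$j{\left(-18 - 23 \right)} - 1974 = \left(-59 + \left(-18 - 23\right)^{2} - 58 \left(-18 - 23\right)\right) - 1974 = \left(-59 + \left(-41\right)^{2} - -2378\right) - 1974 = \left(-59 + 1681 + 2378\right) - 1974 = 4000 - 1974 = 2026$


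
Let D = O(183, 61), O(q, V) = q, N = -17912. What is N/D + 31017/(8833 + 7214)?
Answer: -31306417/326289 ≈ -95.947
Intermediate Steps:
D = 183
N/D + 31017/(8833 + 7214) = -17912/183 + 31017/(8833 + 7214) = -17912*1/183 + 31017/16047 = -17912/183 + 31017*(1/16047) = -17912/183 + 10339/5349 = -31306417/326289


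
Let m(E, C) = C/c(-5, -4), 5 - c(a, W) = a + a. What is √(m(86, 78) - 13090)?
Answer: 4*I*√20445/5 ≈ 114.39*I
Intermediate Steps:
c(a, W) = 5 - 2*a (c(a, W) = 5 - (a + a) = 5 - 2*a)
m(E, C) = C/15 (m(E, C) = C/(5 - 2*(-5)) = C/(5 + 10) = C/15)
√(m(86, 78) - 13090) = √((1/15)*78 - 13090) = √(26/5 - 13090) = √(-65424/5) = 4*I*√20445/5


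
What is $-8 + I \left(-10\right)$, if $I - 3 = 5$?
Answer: $-88$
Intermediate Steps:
$I = 8$ ($I = 3 + 5 = 8$)
$-8 + I \left(-10\right) = -8 + 8 \left(-10\right) = -8 - 80 = -88$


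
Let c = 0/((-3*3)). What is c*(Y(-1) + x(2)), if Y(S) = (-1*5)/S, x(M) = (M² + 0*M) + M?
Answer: 0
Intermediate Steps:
x(M) = M + M² (x(M) = (M² + 0) + M = M² + M = M + M²)
Y(S) = -5/S
c = 0 (c = 0/(-9) = 0*(-⅑) = 0)
c*(Y(-1) + x(2)) = 0*(-5/(-1) + 2*(1 + 2)) = 0*(-5*(-1) + 2*3) = 0*(5 + 6) = 0*11 = 0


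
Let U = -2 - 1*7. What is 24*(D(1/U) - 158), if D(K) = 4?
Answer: -3696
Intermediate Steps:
U = -9 (U = -2 - 7 = -9)
24*(D(1/U) - 158) = 24*(4 - 158) = 24*(-154) = -3696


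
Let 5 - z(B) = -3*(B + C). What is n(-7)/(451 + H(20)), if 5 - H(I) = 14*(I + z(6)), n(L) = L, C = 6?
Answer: 7/398 ≈ 0.017588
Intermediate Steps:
z(B) = 23 + 3*B (z(B) = 5 - (-3)*(B + 6) = 5 - (-3)*(6 + B) = 5 - (-18 - 3*B) = 5 + (18 + 3*B) = 23 + 3*B)
H(I) = -569 - 14*I (H(I) = 5 - 14*(I + (23 + 3*6)) = 5 - 14*(I + (23 + 18)) = 5 - 14*(I + 41) = 5 - 14*(41 + I) = 5 - (574 + 14*I) = 5 + (-574 - 14*I) = -569 - 14*I)
n(-7)/(451 + H(20)) = -7/(451 + (-569 - 14*20)) = -7/(451 + (-569 - 280)) = -7/(451 - 849) = -7/(-398) = -1/398*(-7) = 7/398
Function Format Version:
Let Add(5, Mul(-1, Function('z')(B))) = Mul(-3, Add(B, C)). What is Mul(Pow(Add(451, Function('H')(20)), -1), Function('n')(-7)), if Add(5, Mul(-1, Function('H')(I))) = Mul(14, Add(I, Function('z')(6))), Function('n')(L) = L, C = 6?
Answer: Rational(7, 398) ≈ 0.017588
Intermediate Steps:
Function('z')(B) = Add(23, Mul(3, B)) (Function('z')(B) = Add(5, Mul(-1, Mul(-3, Add(B, 6)))) = Add(5, Mul(-1, Mul(-3, Add(6, B)))) = Add(5, Mul(-1, Add(-18, Mul(-3, B)))) = Add(5, Add(18, Mul(3, B))) = Add(23, Mul(3, B)))
Function('H')(I) = Add(-569, Mul(-14, I)) (Function('H')(I) = Add(5, Mul(-1, Mul(14, Add(I, Add(23, Mul(3, 6)))))) = Add(5, Mul(-1, Mul(14, Add(I, Add(23, 18))))) = Add(5, Mul(-1, Mul(14, Add(I, 41)))) = Add(5, Mul(-1, Mul(14, Add(41, I)))) = Add(5, Mul(-1, Add(574, Mul(14, I)))) = Add(5, Add(-574, Mul(-14, I))) = Add(-569, Mul(-14, I)))
Mul(Pow(Add(451, Function('H')(20)), -1), Function('n')(-7)) = Mul(Pow(Add(451, Add(-569, Mul(-14, 20))), -1), -7) = Mul(Pow(Add(451, Add(-569, -280)), -1), -7) = Mul(Pow(Add(451, -849), -1), -7) = Mul(Pow(-398, -1), -7) = Mul(Rational(-1, 398), -7) = Rational(7, 398)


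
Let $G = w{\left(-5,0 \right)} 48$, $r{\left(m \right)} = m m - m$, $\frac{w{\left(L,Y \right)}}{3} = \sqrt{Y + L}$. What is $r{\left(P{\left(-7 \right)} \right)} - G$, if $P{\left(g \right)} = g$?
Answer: $56 - 144 i \sqrt{5} \approx 56.0 - 321.99 i$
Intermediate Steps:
$w{\left(L,Y \right)} = 3 \sqrt{L + Y}$ ($w{\left(L,Y \right)} = 3 \sqrt{Y + L} = 3 \sqrt{L + Y}$)
$r{\left(m \right)} = m^{2} - m$
$G = 144 i \sqrt{5}$ ($G = 3 \sqrt{-5 + 0} \cdot 48 = 3 \sqrt{-5} \cdot 48 = 3 i \sqrt{5} \cdot 48 = 144 i \sqrt{5} \approx 321.99 i$)
$r{\left(P{\left(-7 \right)} \right)} - G = - 7 \left(-1 - 7\right) - 144 i \sqrt{5} = \left(-7\right) \left(-8\right) - 144 i \sqrt{5} = 56 - 144 i \sqrt{5}$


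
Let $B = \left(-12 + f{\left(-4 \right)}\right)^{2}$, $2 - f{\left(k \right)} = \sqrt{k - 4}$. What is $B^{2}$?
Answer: $5264 + 7360 i \sqrt{2} \approx 5264.0 + 10409.0 i$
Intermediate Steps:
$f{\left(k \right)} = 2 - \sqrt{-4 + k}$ ($f{\left(k \right)} = 2 - \sqrt{k - 4} = 2 - \sqrt{-4 + k}$)
$B = \left(-10 - 2 i \sqrt{2}\right)^{2}$ ($B = \left(-12 + \left(2 - \sqrt{-4 - 4}\right)\right)^{2} = \left(-12 + \left(2 - \sqrt{-8}\right)\right)^{2} = \left(-12 + \left(2 - 2 i \sqrt{2}\right)\right)^{2} = \left(-10 - 2 i \sqrt{2}\right)^{2} \approx 92.0 + 56.569 i$)
$B^{2} = \left(92 + 40 i \sqrt{2}\right)^{2}$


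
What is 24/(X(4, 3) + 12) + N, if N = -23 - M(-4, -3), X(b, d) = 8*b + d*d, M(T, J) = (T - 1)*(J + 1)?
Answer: -1725/53 ≈ -32.547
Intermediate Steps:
M(T, J) = (1 + J)*(-1 + T) (M(T, J) = (-1 + T)*(1 + J) = (1 + J)*(-1 + T))
X(b, d) = d**2 + 8*b (X(b, d) = 8*b + d**2 = d**2 + 8*b)
N = -33 (N = -23 - (-1 - 4 - 1*(-3) - 3*(-4)) = -23 - (-1 - 4 + 3 + 12) = -23 - 1*10 = -23 - 10 = -33)
24/(X(4, 3) + 12) + N = 24/((3**2 + 8*4) + 12) - 33 = 24/((9 + 32) + 12) - 33 = 24/(41 + 12) - 33 = 24/53 - 33 = -1725/53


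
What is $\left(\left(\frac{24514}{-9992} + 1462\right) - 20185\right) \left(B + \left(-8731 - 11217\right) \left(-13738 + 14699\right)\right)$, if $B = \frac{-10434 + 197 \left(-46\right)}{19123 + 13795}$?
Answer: $\frac{7379398871187229750}{20557291} \approx 3.5897 \cdot 10^{11}$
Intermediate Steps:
$B = - \frac{9748}{16459}$ ($B = \frac{-10434 - 9062}{32918} = \left(-19496\right) \frac{1}{32918} = - \frac{9748}{16459} \approx -0.59226$)
$\left(\left(\frac{24514}{-9992} + 1462\right) - 20185\right) \left(B + \left(-8731 - 11217\right) \left(-13738 + 14699\right)\right) = \left(\left(\frac{24514}{-9992} + 1462\right) - 20185\right) \left(- \frac{9748}{16459} + \left(-8731 - 11217\right) \left(-13738 + 14699\right)\right) = \left(\left(24514 \left(- \frac{1}{9992}\right) + 1462\right) - 20185\right) \left(- \frac{9748}{16459} - 19170028\right) = \left(\left(- \frac{12257}{4996} + 1462\right) - 20185\right) \left(- \frac{9748}{16459} - 19170028\right) = \left(\frac{7291895}{4996} - 20185\right) \left(- \frac{315519500600}{16459}\right) = \left(- \frac{93552365}{4996}\right) \left(- \frac{315519500600}{16459}\right) = \frac{7379398871187229750}{20557291}$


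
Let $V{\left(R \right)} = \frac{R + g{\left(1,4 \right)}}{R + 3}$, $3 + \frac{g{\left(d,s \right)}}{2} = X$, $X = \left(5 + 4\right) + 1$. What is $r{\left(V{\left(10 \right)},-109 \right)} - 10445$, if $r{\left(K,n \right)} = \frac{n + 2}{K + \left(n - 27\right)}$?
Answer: $- \frac{18214689}{1744} \approx -10444.0$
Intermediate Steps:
$X = 10$ ($X = 9 + 1 = 10$)
$g{\left(d,s \right)} = 14$ ($g{\left(d,s \right)} = -6 + 2 \cdot 10 = -6 + 20 = 14$)
$V{\left(R \right)} = \frac{14 + R}{3 + R}$ ($V{\left(R \right)} = \frac{R + 14}{R + 3} = \frac{14 + R}{3 + R}$)
$r{\left(K,n \right)} = \frac{2 + n}{-27 + K + n}$ ($r{\left(K,n \right)} = \frac{2 + n}{K + \left(n - 27\right)} = \frac{2 + n}{K + \left(-27 + n\right)} = \frac{2 + n}{-27 + K + n}$)
$r{\left(V{\left(10 \right)},-109 \right)} - 10445 = \frac{2 - 109}{-27 + \frac{14 + 10}{3 + 10} - 109} - 10445 = \frac{1}{-27 + \frac{1}{13} \cdot 24 - 109} \left(-107\right) - 10445 = \frac{1}{-27 + \frac{24}{13} - 109} \left(-107\right) - 10445 = \frac{1}{- \frac{1744}{13}} \left(-107\right) - 10445 = \left(- \frac{13}{1744}\right) \left(-107\right) - 10445 = \frac{1391}{1744} - 10445 = - \frac{18214689}{1744}$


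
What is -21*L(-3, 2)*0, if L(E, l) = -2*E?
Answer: 0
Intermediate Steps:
-21*L(-3, 2)*0 = -(-42)*(-3)*0 = -21*6*0 = -126*0 = 0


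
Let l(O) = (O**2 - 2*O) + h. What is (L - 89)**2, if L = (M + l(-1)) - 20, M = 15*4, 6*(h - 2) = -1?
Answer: 70225/36 ≈ 1950.7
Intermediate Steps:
h = 11/6 (h = 2 + (1/6)*(-1) = 2 - 1/6 = 11/6 ≈ 1.8333)
M = 60
l(O) = 11/6 + O**2 - 2*O (l(O) = (O**2 - 2*O) + 11/6 = 11/6 + O**2 - 2*O)
L = 269/6 (L = (60 + (11/6 + (-1)**2 - 2*(-1))) - 20 = (60 + (11/6 + 1 + 2)) - 20 = (60 + 29/6) - 20 = 389/6 - 20 = 269/6 ≈ 44.833)
(L - 89)**2 = (269/6 - 89)**2 = (-265/6)**2 = 70225/36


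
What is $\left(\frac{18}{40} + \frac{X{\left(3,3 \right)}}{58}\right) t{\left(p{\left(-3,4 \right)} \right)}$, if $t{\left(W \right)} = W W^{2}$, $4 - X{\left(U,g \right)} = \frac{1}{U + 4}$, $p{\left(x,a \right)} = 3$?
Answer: $\frac{56619}{4060} \approx 13.946$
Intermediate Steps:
$X{\left(U,g \right)} = 4 - \frac{1}{4 + U}$ ($X{\left(U,g \right)} = 4 - \frac{1}{U + 4} = 4 - \frac{1}{4 + U}$)
$t{\left(W \right)} = W^{3}$
$\left(\frac{18}{40} + \frac{X{\left(3,3 \right)}}{58}\right) t{\left(p{\left(-3,4 \right)} \right)} = \left(\frac{18}{40} + \frac{\frac{1}{4 + 3} \left(15 + 4 \cdot 3\right)}{58}\right) 3^{3} = \left(18 \cdot \frac{1}{40} + \frac{15 + 12}{7} \cdot \frac{1}{58}\right) 27 = \left(\frac{9}{20} + \frac{1}{7} \cdot 27 \cdot \frac{1}{58}\right) 27 = \left(\frac{9}{20} + \frac{27}{7} \cdot \frac{1}{58}\right) 27 = \left(\frac{9}{20} + \frac{27}{406}\right) 27 = \frac{2097}{4060} \cdot 27 = \frac{56619}{4060}$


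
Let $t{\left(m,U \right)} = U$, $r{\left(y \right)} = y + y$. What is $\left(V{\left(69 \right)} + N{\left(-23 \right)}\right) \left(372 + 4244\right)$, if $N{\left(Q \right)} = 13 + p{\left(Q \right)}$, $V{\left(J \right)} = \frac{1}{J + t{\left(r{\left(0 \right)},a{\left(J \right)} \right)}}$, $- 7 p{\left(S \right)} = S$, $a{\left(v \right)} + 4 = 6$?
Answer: $\frac{37394216}{497} \approx 75240.0$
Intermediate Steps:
$a{\left(v \right)} = 2$ ($a{\left(v \right)} = -4 + 6 = 2$)
$r{\left(y \right)} = 2 y$
$p{\left(S \right)} = - \frac{S}{7}$
$V{\left(J \right)} = \frac{1}{2 + J}$ ($V{\left(J \right)} = \frac{1}{J + 2} = \frac{1}{2 + J}$)
$N{\left(Q \right)} = 13 - \frac{Q}{7}$
$\left(V{\left(69 \right)} + N{\left(-23 \right)}\right) \left(372 + 4244\right) = \left(\frac{1}{2 + 69} + \left(13 - - \frac{23}{7}\right)\right) \left(372 + 4244\right) = \left(\frac{1}{71} + \left(13 + \frac{23}{7}\right)\right) 4616 = \left(\frac{1}{71} + \frac{114}{7}\right) 4616 = \frac{8101}{497} \cdot 4616 = \frac{37394216}{497}$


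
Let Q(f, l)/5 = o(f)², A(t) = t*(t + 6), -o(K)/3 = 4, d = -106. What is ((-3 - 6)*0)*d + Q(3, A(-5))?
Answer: 720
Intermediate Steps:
o(K) = -12 (o(K) = -3*4 = -12)
A(t) = t*(6 + t)
Q(f, l) = 720 (Q(f, l) = 5*(-12)² = 5*144 = 720)
((-3 - 6)*0)*d + Q(3, A(-5)) = ((-3 - 6)*0)*(-106) + 720 = -9*0*(-106) + 720 = 0*(-106) + 720 = 0 + 720 = 720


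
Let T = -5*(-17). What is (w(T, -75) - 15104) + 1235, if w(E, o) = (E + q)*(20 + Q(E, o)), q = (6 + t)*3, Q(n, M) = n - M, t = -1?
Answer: 4131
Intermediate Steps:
T = 85
q = 15 (q = (6 - 1)*3 = 5*3 = 15)
w(E, o) = (15 + E)*(20 + E - o) (w(E, o) = (E + 15)*(20 + (E - o)) = (15 + E)*(20 + E - o))
(w(T, -75) - 15104) + 1235 = ((300 - 15*(-75) + 35*85 + 85*(85 - 1*(-75))) - 15104) + 1235 = ((300 + 1125 + 2975 + 85*(85 + 75)) - 15104) + 1235 = ((300 + 1125 + 2975 + 85*160) - 15104) + 1235 = ((300 + 1125 + 2975 + 13600) - 15104) + 1235 = (18000 - 15104) + 1235 = 2896 + 1235 = 4131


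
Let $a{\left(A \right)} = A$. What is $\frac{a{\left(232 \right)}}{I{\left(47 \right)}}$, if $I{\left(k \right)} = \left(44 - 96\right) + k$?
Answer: $- \frac{232}{5} \approx -46.4$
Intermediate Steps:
$I{\left(k \right)} = -52 + k$
$\frac{a{\left(232 \right)}}{I{\left(47 \right)}} = \frac{232}{-52 + 47} = \frac{232}{-5} = 232 \left(- \frac{1}{5}\right) = - \frac{232}{5}$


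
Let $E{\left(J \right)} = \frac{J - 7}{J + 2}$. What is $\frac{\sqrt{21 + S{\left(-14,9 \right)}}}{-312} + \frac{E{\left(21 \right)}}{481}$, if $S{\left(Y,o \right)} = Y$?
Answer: $\frac{14}{11063} - \frac{\sqrt{7}}{312} \approx -0.0072145$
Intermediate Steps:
$E{\left(J \right)} = \frac{-7 + J}{2 + J}$
$\frac{\sqrt{21 + S{\left(-14,9 \right)}}}{-312} + \frac{E{\left(21 \right)}}{481} = \frac{\sqrt{21 - 14}}{-312} + \frac{\frac{1}{2 + 21} \left(-7 + 21\right)}{481} = \sqrt{7} \left(- \frac{1}{312}\right) + \frac{1}{23} \cdot 14 \cdot \frac{1}{481} = - \frac{\sqrt{7}}{312} + \frac{1}{23} \cdot 14 \cdot \frac{1}{481} = - \frac{\sqrt{7}}{312} + \frac{14}{23} \cdot \frac{1}{481} = - \frac{\sqrt{7}}{312} + \frac{14}{11063} = \frac{14}{11063} - \frac{\sqrt{7}}{312}$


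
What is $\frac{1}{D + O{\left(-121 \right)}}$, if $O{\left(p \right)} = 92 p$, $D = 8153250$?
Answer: $\frac{1}{8142118} \approx 1.2282 \cdot 10^{-7}$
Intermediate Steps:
$\frac{1}{D + O{\left(-121 \right)}} = \frac{1}{8153250 + 92 \left(-121\right)} = \frac{1}{8153250 - 11132} = \frac{1}{8142118}$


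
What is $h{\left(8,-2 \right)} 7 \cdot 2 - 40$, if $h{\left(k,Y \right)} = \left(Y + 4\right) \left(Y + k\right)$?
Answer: $128$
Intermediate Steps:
$h{\left(k,Y \right)} = \left(4 + Y\right) \left(Y + k\right)$
$h{\left(8,-2 \right)} 7 \cdot 2 - 40 = \left(\left(-2\right)^{2} + 4 \left(-2\right) + 4 \cdot 8 - 16\right) 7 \cdot 2 - 40 = \left(4 - 8 + 32 - 16\right) 14 - 40 = 12 \cdot 14 - 40 = 168 - 40 = 128$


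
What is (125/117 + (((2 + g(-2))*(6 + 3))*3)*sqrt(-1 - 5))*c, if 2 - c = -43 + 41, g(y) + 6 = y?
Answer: 500/117 - 648*I*sqrt(6) ≈ 4.2735 - 1587.3*I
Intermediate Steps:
g(y) = -6 + y
c = 4 (c = 2 - (-43 + 41) = 2 - 1*(-2) = 2 + 2 = 4)
(125/117 + (((2 + g(-2))*(6 + 3))*3)*sqrt(-1 - 5))*c = (125/117 + (((2 + (-6 - 2))*(6 + 3))*3)*sqrt(-1 - 5))*4 = (125*(1/117) + (((2 - 8)*9)*3)*sqrt(-6))*4 = (125/117 + (-6*9*3)*(I*sqrt(6)))*4 = (125/117 + (-54*3)*(I*sqrt(6)))*4 = (125/117 - 162*I*sqrt(6))*4 = 500/117 - 648*I*sqrt(6)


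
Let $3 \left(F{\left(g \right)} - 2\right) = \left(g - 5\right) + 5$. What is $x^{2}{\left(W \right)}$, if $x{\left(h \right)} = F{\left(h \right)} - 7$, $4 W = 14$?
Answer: $\frac{529}{36} \approx 14.694$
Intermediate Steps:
$F{\left(g \right)} = 2 + \frac{g}{3}$ ($F{\left(g \right)} = 2 + \frac{\left(g - 5\right) + 5}{3} = 2 + \frac{\left(-5 + g\right) + 5}{3} = 2 + \frac{g}{3}$)
$W = \frac{7}{2}$ ($W = \frac{1}{4} \cdot 14 = \frac{7}{2} \approx 3.5$)
$x{\left(h \right)} = -5 + \frac{h}{3}$ ($x{\left(h \right)} = \left(2 + \frac{h}{3}\right) - 7 = -5 + \frac{h}{3}$)
$x^{2}{\left(W \right)} = \left(-5 + \frac{1}{3} \cdot \frac{7}{2}\right)^{2} = \left(-5 + \frac{7}{6}\right)^{2} = \left(- \frac{23}{6}\right)^{2} = \frac{529}{36}$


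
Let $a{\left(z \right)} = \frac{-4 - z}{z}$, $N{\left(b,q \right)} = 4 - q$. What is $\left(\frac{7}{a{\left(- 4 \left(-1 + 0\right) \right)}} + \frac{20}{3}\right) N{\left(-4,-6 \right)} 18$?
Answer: $570$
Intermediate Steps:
$a{\left(z \right)} = \frac{-4 - z}{z}$
$\left(\frac{7}{a{\left(- 4 \left(-1 + 0\right) \right)}} + \frac{20}{3}\right) N{\left(-4,-6 \right)} 18 = \left(\frac{7}{\frac{1}{\left(-4\right) \left(-1 + 0\right)} \left(-4 - - 4 \left(-1 + 0\right)\right)} + \frac{20}{3}\right) \left(4 - -6\right) 18 = \left(\frac{7}{\frac{1}{\left(-4\right) \left(-1\right)} \left(-4 - \left(-4\right) \left(-1\right)\right)} + 20 \cdot \frac{1}{3}\right) \left(4 + 6\right) 18 = \left(\frac{7}{\frac{1}{4} \left(-4 - 4\right)} + \frac{20}{3}\right) 10 \cdot 18 = \left(\frac{7}{\frac{1}{4} \left(-8\right)} + \frac{20}{3}\right) 10 \cdot 18 = \left(\frac{7}{-2} + \frac{20}{3}\right) 10 \cdot 18 = \left(7 \left(- \frac{1}{2}\right) + \frac{20}{3}\right) 10 \cdot 18 = \left(- \frac{7}{2} + \frac{20}{3}\right) 10 \cdot 18 = \frac{19}{6} \cdot 10 \cdot 18 = \frac{95}{3} \cdot 18 = 570$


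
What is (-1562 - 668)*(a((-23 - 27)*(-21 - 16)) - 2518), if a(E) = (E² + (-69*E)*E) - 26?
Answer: 518993573120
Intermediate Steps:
a(E) = -26 - 68*E² (a(E) = (E² - 69*E²) - 26 = -68*E² - 26 = -26 - 68*E²)
(-1562 - 668)*(a((-23 - 27)*(-21 - 16)) - 2518) = (-1562 - 668)*((-26 - 68*(-23 - 27)²*(-21 - 16)²) - 2518) = -2230*((-26 - 68*(-50*(-37))²) - 2518) = -2230*((-26 - 68*1850²) - 2518) = -2230*((-26 - 68*3422500) - 2518) = -2230*((-26 - 232730000) - 2518) = -2230*(-232730026 - 2518) = -2230*(-232732544) = 518993573120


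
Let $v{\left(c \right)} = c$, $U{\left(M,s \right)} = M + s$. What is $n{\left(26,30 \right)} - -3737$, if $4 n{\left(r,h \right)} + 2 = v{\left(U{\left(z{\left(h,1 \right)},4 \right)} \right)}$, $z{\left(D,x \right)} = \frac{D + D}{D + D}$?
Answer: $\frac{14951}{4} \approx 3737.8$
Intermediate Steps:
$z{\left(D,x \right)} = 1$ ($z{\left(D,x \right)} = \frac{2 D}{2 D} = 2 D \frac{1}{2 D} = 1$)
$n{\left(r,h \right)} = \frac{3}{4}$ ($n{\left(r,h \right)} = - \frac{1}{2} + \frac{1 + 4}{4} = - \frac{1}{2} + \frac{1}{4} \cdot 5 = - \frac{1}{2} + \frac{5}{4} = \frac{3}{4}$)
$n{\left(26,30 \right)} - -3737 = \frac{3}{4} - -3737 = \frac{3}{4} + 3737 = \frac{14951}{4}$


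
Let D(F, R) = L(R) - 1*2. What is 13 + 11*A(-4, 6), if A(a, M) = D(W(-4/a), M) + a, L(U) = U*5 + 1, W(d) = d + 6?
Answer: 288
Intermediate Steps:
W(d) = 6 + d
L(U) = 1 + 5*U (L(U) = 5*U + 1 = 1 + 5*U)
D(F, R) = -1 + 5*R (D(F, R) = (1 + 5*R) - 1*2 = (1 + 5*R) - 2 = -1 + 5*R)
A(a, M) = -1 + a + 5*M (A(a, M) = (-1 + 5*M) + a = -1 + a + 5*M)
13 + 11*A(-4, 6) = 13 + 11*(-1 - 4 + 5*6) = 13 + 11*(-1 - 4 + 30) = 13 + 11*25 = 13 + 275 = 288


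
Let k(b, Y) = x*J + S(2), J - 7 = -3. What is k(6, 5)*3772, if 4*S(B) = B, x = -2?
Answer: -28290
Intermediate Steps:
J = 4 (J = 7 - 3 = 4)
S(B) = B/4
k(b, Y) = -15/2 (k(b, Y) = -2*4 + (¼)*2 = -8 + ½ = -15/2)
k(6, 5)*3772 = -15/2*3772 = -28290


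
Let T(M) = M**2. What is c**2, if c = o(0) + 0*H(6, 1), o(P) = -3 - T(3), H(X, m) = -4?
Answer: 144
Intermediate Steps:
o(P) = -12 (o(P) = -3 - 1*3**2 = -3 - 1*9 = -3 - 9 = -12)
c = -12 (c = -12 + 0*(-4) = -12 + 0 = -12)
c**2 = (-12)**2 = 144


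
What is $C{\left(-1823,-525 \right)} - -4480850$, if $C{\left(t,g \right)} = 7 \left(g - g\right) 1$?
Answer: $4480850$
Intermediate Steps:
$C{\left(t,g \right)} = 0$ ($C{\left(t,g \right)} = 7 \cdot 0 \cdot 1 = 0 \cdot 1 = 0$)
$C{\left(-1823,-525 \right)} - -4480850 = 0 - -4480850 = 0 + 4480850 = 4480850$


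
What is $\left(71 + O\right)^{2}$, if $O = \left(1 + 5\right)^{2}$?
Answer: $11449$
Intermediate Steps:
$O = 36$ ($O = 6^{2} = 36$)
$\left(71 + O\right)^{2} = \left(71 + 36\right)^{2} = 107^{2} = 11449$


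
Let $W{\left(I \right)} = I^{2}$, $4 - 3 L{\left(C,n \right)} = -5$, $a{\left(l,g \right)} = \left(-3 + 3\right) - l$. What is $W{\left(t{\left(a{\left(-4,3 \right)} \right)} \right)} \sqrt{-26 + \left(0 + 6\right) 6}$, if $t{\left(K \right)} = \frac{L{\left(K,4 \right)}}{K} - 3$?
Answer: $\frac{81 \sqrt{10}}{16} \approx 16.009$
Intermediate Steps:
$a{\left(l,g \right)} = - l$ ($a{\left(l,g \right)} = 0 - l = - l$)
$L{\left(C,n \right)} = 3$ ($L{\left(C,n \right)} = \frac{4}{3} - - \frac{5}{3} = \frac{4}{3} + \frac{5}{3} = 3$)
$t{\left(K \right)} = -3 + \frac{3}{K}$ ($t{\left(K \right)} = \frac{3}{K} - 3 = -3 + \frac{3}{K}$)
$W{\left(t{\left(a{\left(-4,3 \right)} \right)} \right)} \sqrt{-26 + \left(0 + 6\right) 6} = \left(-3 + \frac{3}{\left(-1\right) \left(-4\right)}\right)^{2} \sqrt{-26 + \left(0 + 6\right) 6} = \left(-3 + \frac{3}{4}\right)^{2} \sqrt{-26 + 6 \cdot 6} = \left(-3 + 3 \cdot \frac{1}{4}\right)^{2} \sqrt{-26 + 36} = \left(-3 + \frac{3}{4}\right)^{2} \sqrt{10} = \left(- \frac{9}{4}\right)^{2} \sqrt{10} = \frac{81 \sqrt{10}}{16}$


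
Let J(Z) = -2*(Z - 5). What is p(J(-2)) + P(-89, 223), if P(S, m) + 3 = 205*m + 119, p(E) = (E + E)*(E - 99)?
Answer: 43451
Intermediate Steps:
J(Z) = 10 - 2*Z (J(Z) = -2*(-5 + Z) = -(-10 + 2*Z) = 10 - 2*Z)
p(E) = 2*E*(-99 + E) (p(E) = (2*E)*(-99 + E) = 2*E*(-99 + E))
P(S, m) = 116 + 205*m (P(S, m) = -3 + (205*m + 119) = -3 + (119 + 205*m) = 116 + 205*m)
p(J(-2)) + P(-89, 223) = 2*(10 - 2*(-2))*(-99 + (10 - 2*(-2))) + (116 + 205*223) = 2*(10 + 4)*(-99 + (10 + 4)) + (116 + 45715) = 2*14*(-99 + 14) + 45831 = 2*14*(-85) + 45831 = -2380 + 45831 = 43451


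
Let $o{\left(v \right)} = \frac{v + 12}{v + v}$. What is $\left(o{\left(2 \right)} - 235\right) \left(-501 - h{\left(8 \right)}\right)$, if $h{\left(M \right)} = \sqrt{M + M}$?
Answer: $\frac{233815}{2} \approx 1.1691 \cdot 10^{5}$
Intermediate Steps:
$h{\left(M \right)} = \sqrt{2} \sqrt{M}$ ($h{\left(M \right)} = \sqrt{2 M} = \sqrt{2} \sqrt{M}$)
$o{\left(v \right)} = \frac{12 + v}{2 v}$
$\left(o{\left(2 \right)} - 235\right) \left(-501 - h{\left(8 \right)}\right) = \left(\frac{12 + 2}{2 \cdot 2} - 235\right) \left(-501 - \sqrt{2} \sqrt{8}\right) = \left(\frac{1}{2} \cdot \frac{1}{2} \cdot 14 - 235\right) \left(-501 - \sqrt{2} \cdot 2 \sqrt{2}\right) = \left(\frac{7}{2} - 235\right) \left(-501 - 4\right) = - \frac{463 \left(-501 - 4\right)}{2} = \left(- \frac{463}{2}\right) \left(-505\right) = \frac{233815}{2}$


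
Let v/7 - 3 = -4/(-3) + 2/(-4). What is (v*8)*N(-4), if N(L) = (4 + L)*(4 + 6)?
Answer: 0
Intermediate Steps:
N(L) = 40 + 10*L (N(L) = (4 + L)*10 = 40 + 10*L)
v = 161/6 (v = 21 + 7*(-4/(-3) + 2/(-4)) = 21 + 7*(-4*(-⅓) + 2*(-¼)) = 21 + 7*(4/3 - ½) = 21 + 7*(⅚) = 21 + 35/6 = 161/6 ≈ 26.833)
(v*8)*N(-4) = ((161/6)*8)*(40 + 10*(-4)) = 644*(40 - 40)/3 = (644/3)*0 = 0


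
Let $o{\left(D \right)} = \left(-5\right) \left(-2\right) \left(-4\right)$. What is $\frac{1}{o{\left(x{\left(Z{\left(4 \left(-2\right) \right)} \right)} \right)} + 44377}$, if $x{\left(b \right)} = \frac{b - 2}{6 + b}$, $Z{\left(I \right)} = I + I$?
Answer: $\frac{1}{44337} \approx 2.2555 \cdot 10^{-5}$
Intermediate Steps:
$Z{\left(I \right)} = 2 I$
$x{\left(b \right)} = \frac{-2 + b}{6 + b}$
$o{\left(D \right)} = -40$ ($o{\left(D \right)} = 10 \left(-4\right) = -40$)
$\frac{1}{o{\left(x{\left(Z{\left(4 \left(-2\right) \right)} \right)} \right)} + 44377} = \frac{1}{-40 + 44377} = \frac{1}{44337}$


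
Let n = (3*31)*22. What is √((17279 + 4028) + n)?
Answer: 11*√193 ≈ 152.82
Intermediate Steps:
n = 2046 (n = 93*22 = 2046)
√((17279 + 4028) + n) = √((17279 + 4028) + 2046) = √(21307 + 2046) = √23353 = 11*√193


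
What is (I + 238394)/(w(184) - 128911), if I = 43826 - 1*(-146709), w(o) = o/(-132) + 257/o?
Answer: -2604456888/782747575 ≈ -3.3273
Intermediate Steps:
w(o) = 257/o - o/132 (w(o) = o*(-1/132) + 257/o = -o/132 + 257/o = 257/o - o/132)
I = 190535 (I = 43826 + 146709 = 190535)
(I + 238394)/(w(184) - 128911) = (190535 + 238394)/((257/184 - 1/132*184) - 128911) = 428929/((257*(1/184) - 46/33) - 128911) = 428929/((257/184 - 46/33) - 128911) = 428929/(17/6072 - 128911) = 428929/(-782747575/6072) = 428929*(-6072/782747575) = -2604456888/782747575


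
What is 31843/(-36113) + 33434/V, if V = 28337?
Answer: 43580993/146190583 ≈ 0.29811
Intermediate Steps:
31843/(-36113) + 33434/V = 31843/(-36113) + 33434/28337 = 31843*(-1/36113) + 33434*(1/28337) = -4549/5159 + 33434/28337 = 43580993/146190583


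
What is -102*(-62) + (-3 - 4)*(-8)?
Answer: 6380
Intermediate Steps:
-102*(-62) + (-3 - 4)*(-8) = 6324 - 7*(-8) = 6324 + 56 = 6380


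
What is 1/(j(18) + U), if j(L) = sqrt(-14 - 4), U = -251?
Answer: -251/63019 - 3*I*sqrt(2)/63019 ≈ -0.0039829 - 6.7323e-5*I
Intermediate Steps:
j(L) = 3*I*sqrt(2) (j(L) = sqrt(-18) = 3*I*sqrt(2))
1/(j(18) + U) = 1/(3*I*sqrt(2) - 251) = 1/(-251 + 3*I*sqrt(2))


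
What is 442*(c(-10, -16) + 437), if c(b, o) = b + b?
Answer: 184314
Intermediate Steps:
c(b, o) = 2*b
442*(c(-10, -16) + 437) = 442*(2*(-10) + 437) = 442*(-20 + 437) = 442*417 = 184314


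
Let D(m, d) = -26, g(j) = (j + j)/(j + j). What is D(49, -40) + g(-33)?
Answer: -25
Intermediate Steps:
g(j) = 1 (g(j) = (2*j)/((2*j)) = (2*j)*(1/(2*j)) = 1)
D(49, -40) + g(-33) = -26 + 1 = -25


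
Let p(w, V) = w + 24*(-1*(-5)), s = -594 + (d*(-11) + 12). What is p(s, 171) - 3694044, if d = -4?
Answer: -3694462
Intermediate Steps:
s = -538 (s = -594 + (-4*(-11) + 12) = -594 + (44 + 12) = -594 + 56 = -538)
p(w, V) = 120 + w (p(w, V) = w + 24*5 = w + 120 = 120 + w)
p(s, 171) - 3694044 = (120 - 538) - 3694044 = -418 - 3694044 = -3694462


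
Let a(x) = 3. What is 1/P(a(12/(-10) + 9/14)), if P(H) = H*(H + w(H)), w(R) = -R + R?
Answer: ⅑ ≈ 0.11111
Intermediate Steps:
w(R) = 0
P(H) = H² (P(H) = H*(H + 0) = H*H = H²)
1/P(a(12/(-10) + 9/14)) = 1/(3²) = 1/9 = ⅑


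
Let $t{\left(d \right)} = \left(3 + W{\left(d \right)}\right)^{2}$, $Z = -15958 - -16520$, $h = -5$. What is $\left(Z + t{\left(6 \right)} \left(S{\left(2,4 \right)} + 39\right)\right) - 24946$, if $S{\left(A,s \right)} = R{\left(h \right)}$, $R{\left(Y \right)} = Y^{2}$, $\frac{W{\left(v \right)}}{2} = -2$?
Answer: $-24320$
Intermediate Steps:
$W{\left(v \right)} = -4$ ($W{\left(v \right)} = 2 \left(-2\right) = -4$)
$Z = 562$ ($Z = -15958 + 16520 = 562$)
$t{\left(d \right)} = 1$ ($t{\left(d \right)} = \left(3 - 4\right)^{2} = \left(-1\right)^{2} = 1$)
$S{\left(A,s \right)} = 25$ ($S{\left(A,s \right)} = \left(-5\right)^{2} = 25$)
$\left(Z + t{\left(6 \right)} \left(S{\left(2,4 \right)} + 39\right)\right) - 24946 = \left(562 + 1 \left(25 + 39\right)\right) - 24946 = \left(562 + 1 \cdot 64\right) - 24946 = \left(562 + 64\right) - 24946 = 626 - 24946 = -24320$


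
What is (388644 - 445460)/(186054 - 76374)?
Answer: -3551/6855 ≈ -0.51802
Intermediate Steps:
(388644 - 445460)/(186054 - 76374) = -56816/109680 = -56816*1/109680 = -3551/6855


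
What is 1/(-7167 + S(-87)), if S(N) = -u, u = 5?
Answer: -1/7172 ≈ -0.00013943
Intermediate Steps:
S(N) = -5 (S(N) = -1*5 = -5)
1/(-7167 + S(-87)) = 1/(-7167 - 5) = 1/(-7172) = -1/7172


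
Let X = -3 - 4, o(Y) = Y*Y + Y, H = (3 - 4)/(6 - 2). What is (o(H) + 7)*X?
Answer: -763/16 ≈ -47.688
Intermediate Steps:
H = -1/4 ≈ -0.25000
o(Y) = Y + Y**2 (o(Y) = Y**2 + Y = Y + Y**2)
X = -7
(o(H) + 7)*X = (-(1 - 1/4)/4 + 7)*(-7) = (-1/4*3/4 + 7)*(-7) = (-3/16 + 7)*(-7) = (109/16)*(-7) = -763/16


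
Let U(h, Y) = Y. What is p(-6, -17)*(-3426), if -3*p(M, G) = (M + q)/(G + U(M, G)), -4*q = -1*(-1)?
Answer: 14275/68 ≈ 209.93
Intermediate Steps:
q = -¼ (q = -(-1)*(-1)/4 = -¼*1 = -¼ ≈ -0.25000)
p(M, G) = -(-¼ + M)/(6*G) (p(M, G) = -(M - ¼)/(3*(G + G)) = -(-¼ + M)/(3*(2*G)) = -(-¼ + M)*1/(2*G)/3 = -(-¼ + M)/(6*G))
p(-6, -17)*(-3426) = ((1/24)*(1 - 4*(-6))/(-17))*(-3426) = ((1/24)*(-1/17)*(1 + 24))*(-3426) = ((1/24)*(-1/17)*25)*(-3426) = -25/408*(-3426) = 14275/68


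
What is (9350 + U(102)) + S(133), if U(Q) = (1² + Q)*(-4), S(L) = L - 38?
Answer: 9033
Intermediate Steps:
S(L) = -38 + L
U(Q) = -4 - 4*Q (U(Q) = (1 + Q)*(-4) = -4 - 4*Q)
(9350 + U(102)) + S(133) = (9350 + (-4 - 4*102)) + (-38 + 133) = (9350 + (-4 - 408)) + 95 = (9350 - 412) + 95 = 8938 + 95 = 9033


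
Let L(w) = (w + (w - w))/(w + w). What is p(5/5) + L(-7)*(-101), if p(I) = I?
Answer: -99/2 ≈ -49.500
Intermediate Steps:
L(w) = ½ (L(w) = (w + 0)/((2*w)) = w*(1/(2*w)) = ½)
p(5/5) + L(-7)*(-101) = 5/5 + (½)*(-101) = 5*(⅕) - 101/2 = 1 - 101/2 = -99/2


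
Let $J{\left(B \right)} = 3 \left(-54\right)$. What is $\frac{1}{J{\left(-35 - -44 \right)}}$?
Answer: $- \frac{1}{162} \approx -0.0061728$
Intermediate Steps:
$J{\left(B \right)} = -162$
$\frac{1}{J{\left(-35 - -44 \right)}} = \frac{1}{-162} = - \frac{1}{162}$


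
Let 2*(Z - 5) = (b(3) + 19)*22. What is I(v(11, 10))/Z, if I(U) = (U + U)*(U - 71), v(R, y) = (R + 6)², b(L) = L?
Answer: 126004/247 ≈ 510.14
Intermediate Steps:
v(R, y) = (6 + R)²
I(U) = 2*U*(-71 + U) (I(U) = (2*U)*(-71 + U) = 2*U*(-71 + U))
Z = 247 (Z = 5 + ((3 + 19)*22)/2 = 5 + (22*22)/2 = 5 + (½)*484 = 5 + 242 = 247)
I(v(11, 10))/Z = (2*(6 + 11)²*(-71 + (6 + 11)²))/247 = (2*17²*(-71 + 17²))*(1/247) = (2*289*(-71 + 289))*(1/247) = (2*289*218)*(1/247) = 126004*(1/247) = 126004/247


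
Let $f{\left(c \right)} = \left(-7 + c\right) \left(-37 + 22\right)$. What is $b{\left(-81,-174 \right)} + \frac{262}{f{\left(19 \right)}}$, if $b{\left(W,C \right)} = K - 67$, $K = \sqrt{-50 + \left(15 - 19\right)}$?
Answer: $- \frac{6161}{90} + 3 i \sqrt{6} \approx -68.456 + 7.3485 i$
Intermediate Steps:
$f{\left(c \right)} = 105 - 15 c$ ($f{\left(c \right)} = \left(-7 + c\right) \left(-15\right) = 105 - 15 c$)
$K = 3 i \sqrt{6}$ ($K = \sqrt{-50 - 4} = \sqrt{-54} = 3 i \sqrt{6} \approx 7.3485 i$)
$b{\left(W,C \right)} = -67 + 3 i \sqrt{6}$ ($b{\left(W,C \right)} = 3 i \sqrt{6} - 67 = -67 + 3 i \sqrt{6}$)
$b{\left(-81,-174 \right)} + \frac{262}{f{\left(19 \right)}} = \left(-67 + 3 i \sqrt{6}\right) + \frac{262}{105 - 285} = \left(-67 + 3 i \sqrt{6}\right) + \frac{262}{-180} = \left(-67 + 3 i \sqrt{6}\right) + 262 \left(- \frac{1}{180}\right) = \left(-67 + 3 i \sqrt{6}\right) - \frac{131}{90} = - \frac{6161}{90} + 3 i \sqrt{6}$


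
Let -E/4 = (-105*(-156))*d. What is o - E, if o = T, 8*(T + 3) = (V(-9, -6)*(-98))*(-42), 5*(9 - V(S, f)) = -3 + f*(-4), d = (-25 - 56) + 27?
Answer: -17678067/5 ≈ -3.5356e+6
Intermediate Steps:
d = -54 (d = -81 + 27 = -54)
V(S, f) = 48/5 + 4*f/5 (V(S, f) = 9 - (-3 + f*(-4))/5 = 9 - (-3 - 4*f)/5 = 9 + (⅗ + 4*f/5) = 48/5 + 4*f/5)
T = 12333/5 (T = -3 + (((48/5 + (⅘)*(-6))*(-98))*(-42))/8 = -3 + (((48/5 - 24/5)*(-98))*(-42))/8 = -3 + (((24/5)*(-98))*(-42))/8 = -3 + (-2352/5*(-42))/8 = -3 + (⅛)*(98784/5) = -3 + 12348/5 = 12333/5 ≈ 2466.6)
E = 3538080 (E = -4*(-105*(-156))*(-54) = -65520*(-54) = -4*(-884520) = 3538080)
o = 12333/5 ≈ 2466.6
o - E = 12333/5 - 1*3538080 = 12333/5 - 3538080 = -17678067/5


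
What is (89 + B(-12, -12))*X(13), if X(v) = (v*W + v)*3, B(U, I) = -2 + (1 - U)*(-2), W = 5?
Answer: 14274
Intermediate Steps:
B(U, I) = -4 + 2*U (B(U, I) = -2 + (-2 + 2*U) = -4 + 2*U)
X(v) = 18*v (X(v) = (v*5 + v)*3 = (5*v + v)*3 = (6*v)*3 = 18*v)
(89 + B(-12, -12))*X(13) = (89 + (-4 + 2*(-12)))*(18*13) = (89 + (-4 - 24))*234 = (89 - 28)*234 = 61*234 = 14274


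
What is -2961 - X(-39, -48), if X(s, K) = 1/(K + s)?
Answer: -257606/87 ≈ -2961.0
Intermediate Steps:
-2961 - X(-39, -48) = -2961 - 1/(-48 - 39) = -2961 - 1/(-87) = -2961 - 1*(-1/87) = -2961 + 1/87 = -257606/87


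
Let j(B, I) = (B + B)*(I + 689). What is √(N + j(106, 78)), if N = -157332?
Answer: 2*√1318 ≈ 72.609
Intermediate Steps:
j(B, I) = 2*B*(689 + I) (j(B, I) = (2*B)*(689 + I) = 2*B*(689 + I))
√(N + j(106, 78)) = √(-157332 + 2*106*(689 + 78)) = √(-157332 + 2*106*767) = √(-157332 + 162604) = √5272 = 2*√1318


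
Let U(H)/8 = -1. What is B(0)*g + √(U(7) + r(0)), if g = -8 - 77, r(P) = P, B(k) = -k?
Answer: 2*I*√2 ≈ 2.8284*I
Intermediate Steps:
U(H) = -8 (U(H) = 8*(-1) = -8)
g = -85
B(0)*g + √(U(7) + r(0)) = -1*0*(-85) + √(-8 + 0) = 0*(-85) + √(-8) = 0 + 2*I*√2 = 2*I*√2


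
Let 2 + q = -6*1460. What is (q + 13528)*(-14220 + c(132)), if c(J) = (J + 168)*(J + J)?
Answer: 309694680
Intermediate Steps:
q = -8762 (q = -2 - 6*1460 = -2 - 8760 = -8762)
c(J) = 2*J*(168 + J) (c(J) = (168 + J)*(2*J) = 2*J*(168 + J))
(q + 13528)*(-14220 + c(132)) = (-8762 + 13528)*(-14220 + 2*132*(168 + 132)) = 4766*(-14220 + 2*132*300) = 4766*(-14220 + 79200) = 4766*64980 = 309694680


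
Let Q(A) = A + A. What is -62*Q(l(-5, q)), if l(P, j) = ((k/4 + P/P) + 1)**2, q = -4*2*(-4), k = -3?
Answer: -775/4 ≈ -193.75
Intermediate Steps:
q = 32 (q = -8*(-4) = 32)
l(P, j) = 25/16 (l(P, j) = ((-3/4 + P/P) + 1)**2 = ((-3*1/4 + 1) + 1)**2 = ((-3/4 + 1) + 1)**2 = (1/4 + 1)**2 = (5/4)**2 = 25/16)
Q(A) = 2*A
-62*Q(l(-5, q)) = -124*25/16 = -62*25/8 = -775/4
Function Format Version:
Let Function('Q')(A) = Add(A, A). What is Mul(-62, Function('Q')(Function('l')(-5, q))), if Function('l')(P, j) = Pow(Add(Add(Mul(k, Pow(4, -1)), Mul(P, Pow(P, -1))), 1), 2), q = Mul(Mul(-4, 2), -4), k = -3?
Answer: Rational(-775, 4) ≈ -193.75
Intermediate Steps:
q = 32 (q = Mul(-8, -4) = 32)
Function('l')(P, j) = Rational(25, 16) (Function('l')(P, j) = Pow(Add(Add(Mul(-3, Pow(4, -1)), Mul(P, Pow(P, -1))), 1), 2) = Pow(Add(Add(Mul(-3, Rational(1, 4)), 1), 1), 2) = Pow(Add(Add(Rational(-3, 4), 1), 1), 2) = Pow(Add(Rational(1, 4), 1), 2) = Pow(Rational(5, 4), 2) = Rational(25, 16))
Function('Q')(A) = Mul(2, A)
Mul(-62, Function('Q')(Function('l')(-5, q))) = Mul(-62, Mul(2, Rational(25, 16))) = Mul(-62, Rational(25, 8)) = Rational(-775, 4)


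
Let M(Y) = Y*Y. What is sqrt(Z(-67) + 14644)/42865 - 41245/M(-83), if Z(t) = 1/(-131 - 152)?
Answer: -41245/6889 + sqrt(1172823033)/12130795 ≈ -5.9843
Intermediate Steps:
Z(t) = -1/283 (Z(t) = 1/(-283) = -1/283)
M(Y) = Y**2
sqrt(Z(-67) + 14644)/42865 - 41245/M(-83) = sqrt(-1/283 + 14644)/42865 - 41245/((-83)**2) = sqrt(4144251/283)*(1/42865) - 41245/6889 = (sqrt(1172823033)/283)*(1/42865) - 41245*1/6889 = sqrt(1172823033)/12130795 - 41245/6889 = -41245/6889 + sqrt(1172823033)/12130795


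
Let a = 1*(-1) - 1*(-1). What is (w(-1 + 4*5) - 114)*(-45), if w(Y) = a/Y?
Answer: 5130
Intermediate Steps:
a = 0 (a = -1 + 1 = 0)
w(Y) = 0 (w(Y) = 0/Y = 0)
(w(-1 + 4*5) - 114)*(-45) = (0 - 114)*(-45) = -114*(-45) = 5130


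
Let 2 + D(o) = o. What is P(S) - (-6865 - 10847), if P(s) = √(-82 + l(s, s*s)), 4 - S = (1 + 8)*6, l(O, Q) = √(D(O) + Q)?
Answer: 17712 + √(-82 + 12*√17) ≈ 17712.0 + 5.7029*I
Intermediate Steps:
D(o) = -2 + o
l(O, Q) = √(-2 + O + Q) (l(O, Q) = √((-2 + O) + Q) = √(-2 + O + Q))
S = -50 (S = 4 - (1 + 8)*6 = 4 - 9*6 = 4 - 1*54 = 4 - 54 = -50)
P(s) = √(-82 + √(-2 + s + s²)) (P(s) = √(-82 + √(-2 + s + s*s)) = √(-82 + √(-2 + s + s²)))
P(S) - (-6865 - 10847) = √(-82 + √(-2 - 50 + (-50)²)) - (-6865 - 10847) = √(-82 + √(-2 - 50 + 2500)) - 1*(-17712) = √(-82 + √2448) + 17712 = √(-82 + 12*√17) + 17712 = 17712 + √(-82 + 12*√17)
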